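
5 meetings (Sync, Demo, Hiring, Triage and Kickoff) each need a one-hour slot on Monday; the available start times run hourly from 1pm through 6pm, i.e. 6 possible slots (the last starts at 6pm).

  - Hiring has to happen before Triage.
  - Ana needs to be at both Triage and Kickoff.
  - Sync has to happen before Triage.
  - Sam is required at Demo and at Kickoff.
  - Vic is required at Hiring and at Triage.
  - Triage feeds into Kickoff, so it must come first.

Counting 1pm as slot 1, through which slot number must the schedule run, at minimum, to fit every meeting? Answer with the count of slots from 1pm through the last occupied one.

3

The precedence chain requires at least 3 distinct slots.
3 works (last occupied slot: 3pm): for example Demo in 1pm; Triage in 2pm; Kickoff in 3pm; Sync in 1pm; Hiring in 1pm.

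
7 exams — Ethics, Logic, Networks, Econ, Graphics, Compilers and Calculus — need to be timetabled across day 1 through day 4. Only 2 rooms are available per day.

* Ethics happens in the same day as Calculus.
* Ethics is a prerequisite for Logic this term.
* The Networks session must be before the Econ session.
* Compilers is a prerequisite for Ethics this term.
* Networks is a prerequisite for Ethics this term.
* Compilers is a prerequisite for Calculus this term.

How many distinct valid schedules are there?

Splitting on Ethics: it can be day 2 (6), day 3 (10). Listing each branch's schedules as (Logic, Networks, Econ, Graphics, Compilers, Calculus) by day number:
Ethics=day 2: (3,1,3,4,1,2) (3,1,4,3,1,2) (3,1,4,4,1,2) (4,1,3,3,1,2) (4,1,3,4,1,2) (4,1,4,3,1,2) — 6.
Ethics=day 3: (4,1,2,1,2,3) (4,1,2,2,1,3) (4,1,2,4,1,3) (4,1,2,4,2,3) (4,1,4,1,2,3) (4,1,4,2,1,3) (4,1,4,2,2,3) (4,2,4,1,1,3) (4,2,4,1,2,3) (4,2,4,2,1,3) — 10.
Summing: 6 + 10 = 16.

16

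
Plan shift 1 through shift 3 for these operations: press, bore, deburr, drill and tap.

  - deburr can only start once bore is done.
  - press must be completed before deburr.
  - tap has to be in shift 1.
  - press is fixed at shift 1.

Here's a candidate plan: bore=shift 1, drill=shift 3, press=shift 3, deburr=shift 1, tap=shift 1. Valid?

No. press must be completed before deburr is not satisfied.

press must be completed before deburr — violated.
tap has to be in shift 1 — holds.
deburr can only start once bore is done — violated.
press is fixed at shift 1 — violated.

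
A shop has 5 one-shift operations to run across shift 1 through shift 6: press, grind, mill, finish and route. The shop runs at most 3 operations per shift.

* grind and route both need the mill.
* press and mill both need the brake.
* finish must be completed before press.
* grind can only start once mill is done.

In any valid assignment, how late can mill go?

Downstream work caps mill at shift 5.
mill at shift 5 is achievable: grind in shift 6; press in shift 2; mill in shift 5; finish in shift 1; route in shift 1.

shift 5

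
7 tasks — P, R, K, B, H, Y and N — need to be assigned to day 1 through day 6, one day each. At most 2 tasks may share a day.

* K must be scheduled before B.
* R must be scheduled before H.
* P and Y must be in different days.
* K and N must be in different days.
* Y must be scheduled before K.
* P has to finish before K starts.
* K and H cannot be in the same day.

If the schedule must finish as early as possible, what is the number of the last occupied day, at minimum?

The precedence chain requires at least 3 distinct days.
With at most 2 per day and 7 tasks, at least 4 days are needed.
4 works (last occupied day: day 4): for example B -> day 4; Y -> day 2; R -> day 1; N -> day 4; H -> day 2; K -> day 3; P -> day 1.

4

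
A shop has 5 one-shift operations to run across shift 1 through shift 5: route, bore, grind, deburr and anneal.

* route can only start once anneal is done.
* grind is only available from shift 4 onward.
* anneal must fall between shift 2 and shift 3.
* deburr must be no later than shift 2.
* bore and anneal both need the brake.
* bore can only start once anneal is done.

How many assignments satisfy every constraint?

52

Splitting on route: it can be shift 3 (12), shift 4 (20), shift 5 (20). Listing each branch's schedules as (bore, grind, deburr, anneal) by shift number:
route=shift 3: (3,4,1,2) (3,4,2,2) (3,5,1,2) (3,5,2,2) (4,4,1,2) (4,4,2,2) (4,5,1,2) (4,5,2,2) (5,4,1,2) (5,4,2,2) (5,5,1,2) (5,5,2,2) — 12.
route=shift 4: (3,4,1,2) (3,4,2,2) (3,5,1,2) (3,5,2,2) (4,4,1,2) (4,4,1,3) (4,4,2,2) (4,4,2,3) (4,5,1,2) (4,5,1,3) (4,5,2,2) (4,5,2,3) (5,4,1,2) (5,4,1,3) (5,4,2,2) (5,4,2,3) (5,5,1,2) (5,5,1,3) (5,5,2,2) (5,5,2,3) — 20.
route=shift 5: (3,4,1,2) (3,4,2,2) (3,5,1,2) (3,5,2,2) (4,4,1,2) (4,4,1,3) (4,4,2,2) (4,4,2,3) (4,5,1,2) (4,5,1,3) (4,5,2,2) (4,5,2,3) (5,4,1,2) (5,4,1,3) (5,4,2,2) (5,4,2,3) (5,5,1,2) (5,5,1,3) (5,5,2,2) (5,5,2,3) — 20.
Summing: 12 + 20 + 20 = 52.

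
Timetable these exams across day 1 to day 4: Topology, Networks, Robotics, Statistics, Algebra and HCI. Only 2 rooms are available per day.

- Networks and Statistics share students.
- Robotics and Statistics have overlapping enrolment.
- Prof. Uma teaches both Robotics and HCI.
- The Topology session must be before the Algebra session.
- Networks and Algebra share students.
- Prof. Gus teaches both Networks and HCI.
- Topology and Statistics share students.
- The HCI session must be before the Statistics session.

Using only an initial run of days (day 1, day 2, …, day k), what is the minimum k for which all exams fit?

3

The precedence chain requires at least 2 distinct days.
With at most 2 per day and 6 exams, at least 3 days are needed.
3 works (last occupied day: day 3): for example Networks=day 3, Statistics=day 2, Topology=day 1, Robotics=day 3, HCI=day 1, Algebra=day 2.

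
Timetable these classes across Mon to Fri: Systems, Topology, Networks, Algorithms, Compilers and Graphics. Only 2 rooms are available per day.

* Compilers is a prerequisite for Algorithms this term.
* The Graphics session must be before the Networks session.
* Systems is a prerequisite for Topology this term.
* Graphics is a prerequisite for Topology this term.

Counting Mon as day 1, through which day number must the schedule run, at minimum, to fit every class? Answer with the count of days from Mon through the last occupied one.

3 days

The precedence chain requires at least 2 distinct days.
With at most 2 per day and 6 classes, at least 3 days are needed.
3 works (last occupied day: Wed): for example Compilers in Tue; Algorithms in Wed; Systems in Mon; Networks in Wed; Graphics in Mon; Topology in Tue.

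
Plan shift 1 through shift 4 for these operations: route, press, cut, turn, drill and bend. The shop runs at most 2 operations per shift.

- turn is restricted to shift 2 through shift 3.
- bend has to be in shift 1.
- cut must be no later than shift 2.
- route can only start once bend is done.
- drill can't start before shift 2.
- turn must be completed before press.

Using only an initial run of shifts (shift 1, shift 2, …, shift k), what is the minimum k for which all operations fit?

3

The precedence chain requires at least 2 distinct shifts.
With at most 2 per shift and 6 operations, at least 3 shifts are needed.
Propagating the time windows through the other constraints, press can't land before shift 3, so the schedule must run through at least shift 3.
3 works (last occupied shift: shift 3): for example cut -> shift 1; route -> shift 3; drill -> shift 2; bend -> shift 1; turn -> shift 2; press -> shift 3.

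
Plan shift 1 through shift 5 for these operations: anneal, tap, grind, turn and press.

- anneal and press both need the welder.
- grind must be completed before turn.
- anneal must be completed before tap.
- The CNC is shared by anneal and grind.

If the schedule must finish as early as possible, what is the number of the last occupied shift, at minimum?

The precedence chain requires at least 2 distinct shifts.
Could 2 shifts be enough, i.e. nothing placed later than shift 2? No: tap must come after anneal (at shift 1 or later) → {shift 2}; anneal must come before tap (at shift 2 or earlier) → {shift 1}; turn must come after grind (at shift 1 or later) → {shift 2}; grind must come before turn (at shift 2 or earlier) → {shift 1}; grind can't share with anneal (shift 1) → nothing is left.
So 2 shifts is not enough.
3 works (last occupied shift: shift 3): for example press=shift 2; tap=shift 2; grind=shift 2; turn=shift 3; anneal=shift 1.

shift 3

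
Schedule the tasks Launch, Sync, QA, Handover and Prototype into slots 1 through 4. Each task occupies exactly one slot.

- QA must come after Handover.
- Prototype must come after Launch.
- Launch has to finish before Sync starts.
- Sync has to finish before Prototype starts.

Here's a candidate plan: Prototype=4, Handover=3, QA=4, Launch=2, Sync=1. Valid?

Prototype must come after Launch — holds.
QA must come after Handover — holds.
Launch has to finish before Sync starts — violated.
Sync has to finish before Prototype starts — holds.

No. Launch has to finish before Sync starts is not satisfied.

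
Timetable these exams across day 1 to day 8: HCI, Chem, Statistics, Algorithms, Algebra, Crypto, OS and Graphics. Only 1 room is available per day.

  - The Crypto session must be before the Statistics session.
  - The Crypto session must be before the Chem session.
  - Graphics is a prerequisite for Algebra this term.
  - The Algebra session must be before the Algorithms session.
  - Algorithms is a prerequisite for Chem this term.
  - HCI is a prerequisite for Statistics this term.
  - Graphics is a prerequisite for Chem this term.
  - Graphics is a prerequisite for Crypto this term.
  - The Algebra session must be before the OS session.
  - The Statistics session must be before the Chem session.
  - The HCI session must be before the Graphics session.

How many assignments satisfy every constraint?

26

Splitting on Chem: it can be day 7 (6), day 8 (20). Listing each branch's schedules as (HCI, Statistics, Algorithms, Algebra, Crypto, OS, Graphics) by day number:
Chem=day 7: (1,4,6,5,3,8,2) (1,5,6,3,4,8,2) (1,5,6,4,3,8,2) (1,6,4,3,5,8,2) (1,6,5,3,4,8,2) (1,6,5,4,3,8,2) — 6.
Chem=day 8: (1,4,6,5,3,7,2) (1,4,7,5,3,6,2) (1,5,6,3,4,7,2) (1,5,6,4,3,7,2) (1,5,7,3,4,6,2) (1,5,7,4,3,6,2) (1,6,4,3,5,7,2) (1,6,5,3,4,7,2) (1,6,5,4,3,7,2) (1,6,7,3,4,5,2) (1,6,7,3,5,4,2) (1,6,7,4,3,5,2) (1,7,4,3,5,6,2) (1,7,4,3,6,5,2) (1,7,5,3,4,6,2) (1,7,5,3,6,4,2) (1,7,5,4,3,6,2) (1,7,6,3,4,5,2) (1,7,6,3,5,4,2) (1,7,6,4,3,5,2) — 20.
Summing: 6 + 20 = 26.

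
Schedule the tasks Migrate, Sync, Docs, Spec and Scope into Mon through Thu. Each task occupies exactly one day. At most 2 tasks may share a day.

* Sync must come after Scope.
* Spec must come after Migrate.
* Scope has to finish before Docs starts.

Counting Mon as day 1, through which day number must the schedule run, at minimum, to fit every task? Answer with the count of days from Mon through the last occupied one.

The precedence chain requires at least 2 distinct days.
With at most 2 per day and 5 tasks, at least 3 days are needed.
3 works (last occupied day: Wed): for example Sync -> Tue, Spec -> Wed, Docs -> Tue, Migrate -> Mon, Scope -> Mon.

3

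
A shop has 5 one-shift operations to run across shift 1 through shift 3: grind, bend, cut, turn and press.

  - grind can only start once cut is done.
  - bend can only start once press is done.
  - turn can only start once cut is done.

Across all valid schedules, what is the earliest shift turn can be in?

Precedence pushes turn to at least shift 2.
turn at shift 2 is achievable: press=shift 1; cut=shift 1; turn=shift 2; bend=shift 2; grind=shift 2.

shift 2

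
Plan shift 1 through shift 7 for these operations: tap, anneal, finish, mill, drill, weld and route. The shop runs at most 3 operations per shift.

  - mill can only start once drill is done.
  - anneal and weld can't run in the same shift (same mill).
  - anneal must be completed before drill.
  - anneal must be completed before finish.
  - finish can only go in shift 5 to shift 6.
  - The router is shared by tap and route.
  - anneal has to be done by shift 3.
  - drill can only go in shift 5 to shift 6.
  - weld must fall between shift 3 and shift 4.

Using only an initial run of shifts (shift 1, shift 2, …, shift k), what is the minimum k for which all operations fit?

The precedence chain requires at least 3 distinct shifts.
With at most 3 per shift and 7 operations, at least 3 shifts are needed.
Propagating the time windows through the other constraints, mill can't land before shift 6, so the schedule must run through at least shift 6.
6 works (last occupied shift: shift 6): for example finish in shift 5, anneal in shift 1, tap in shift 1, mill in shift 6, weld in shift 3, drill in shift 5, route in shift 2.

6 shifts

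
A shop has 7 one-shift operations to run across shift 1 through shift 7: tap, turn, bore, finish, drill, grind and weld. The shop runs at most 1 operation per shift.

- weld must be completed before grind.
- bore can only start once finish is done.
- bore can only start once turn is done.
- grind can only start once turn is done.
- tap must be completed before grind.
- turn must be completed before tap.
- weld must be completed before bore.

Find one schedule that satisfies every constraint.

turn=shift 1, finish=shift 3, weld=shift 2, bore=shift 4, drill=shift 7, tap=shift 5, grind=shift 6

Checking: turn(shift 1) before bore(shift 4); turn(shift 1) before tap(shift 5); tap(shift 5) before grind(shift 6); weld(shift 2) before bore(shift 4); finish(shift 3) before bore(shift 4); turn(shift 1) before grind(shift 6); weld(shift 2) before grind(shift 6); max 1 per shift (cap 1).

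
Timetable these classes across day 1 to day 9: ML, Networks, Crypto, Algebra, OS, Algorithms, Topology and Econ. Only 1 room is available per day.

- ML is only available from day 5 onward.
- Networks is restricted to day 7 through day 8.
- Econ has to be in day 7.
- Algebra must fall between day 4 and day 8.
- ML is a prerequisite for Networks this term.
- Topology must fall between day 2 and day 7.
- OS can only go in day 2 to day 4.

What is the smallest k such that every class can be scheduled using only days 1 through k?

The precedence chain requires at least 2 distinct days.
With at most 1 per day and 8 classes, at least 8 days are needed.
Networks can't be placed before day 7, so the schedule must run through at least day 7.
8 works (last occupied day: day 8): for example Algorithms in day 6, Econ in day 7, Algebra in day 4, Crypto in day 1, ML in day 5, Topology in day 3, OS in day 2, Networks in day 8.

8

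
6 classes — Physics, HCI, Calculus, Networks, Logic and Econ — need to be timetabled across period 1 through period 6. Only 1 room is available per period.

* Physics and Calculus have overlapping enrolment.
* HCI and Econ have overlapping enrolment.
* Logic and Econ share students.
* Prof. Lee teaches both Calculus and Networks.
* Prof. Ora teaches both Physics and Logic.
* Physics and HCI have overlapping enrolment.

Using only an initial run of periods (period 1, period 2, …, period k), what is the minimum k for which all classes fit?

6

With at most 1 per period and 6 classes, at least 6 periods are needed.
6 works (last occupied period: period 6): for example Logic=period 5, HCI=period 2, Econ=period 6, Networks=period 4, Physics=period 1, Calculus=period 3.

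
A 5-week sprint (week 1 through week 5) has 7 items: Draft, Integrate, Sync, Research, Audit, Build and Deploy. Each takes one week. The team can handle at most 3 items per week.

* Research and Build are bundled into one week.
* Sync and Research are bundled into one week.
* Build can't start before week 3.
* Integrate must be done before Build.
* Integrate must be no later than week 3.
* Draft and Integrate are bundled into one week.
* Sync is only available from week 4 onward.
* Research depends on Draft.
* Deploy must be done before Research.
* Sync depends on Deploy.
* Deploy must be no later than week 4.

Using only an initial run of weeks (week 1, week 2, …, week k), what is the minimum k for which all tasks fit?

The precedence chain requires at least 2 distinct weeks.
With at most 3 per week and 7 tasks, at least 3 weeks are needed.
Sync can't be placed before week 4, so the schedule must run through at least week 4.
4 works (last occupied week: week 4): for example Deploy=week 1; Research=week 4; Integrate=week 1; Audit=week 2; Draft=week 1; Sync=week 4; Build=week 4.

4 weeks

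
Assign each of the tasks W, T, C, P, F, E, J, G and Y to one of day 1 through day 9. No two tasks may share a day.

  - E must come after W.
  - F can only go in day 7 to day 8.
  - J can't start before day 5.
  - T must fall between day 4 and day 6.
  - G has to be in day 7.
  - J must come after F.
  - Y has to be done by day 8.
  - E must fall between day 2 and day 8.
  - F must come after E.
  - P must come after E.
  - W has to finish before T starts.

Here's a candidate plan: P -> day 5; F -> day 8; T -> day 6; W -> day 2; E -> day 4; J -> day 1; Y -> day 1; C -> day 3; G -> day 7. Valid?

J must come after F — violated.
F must come after E — holds.
F can only go in day 7 to day 8 — holds.
G has to be in day 7 — holds.
E must fall between day 2 and day 8 — holds.
W has to finish before T starts — holds.
P must come after E — holds.
J can't start before day 5 — violated.
No two tasks may share a day — violated.
E must come after W — holds.
T must fall between day 4 and day 6 — holds.
Y has to be done by day 8 — holds.

Invalid. J can't start before day 5.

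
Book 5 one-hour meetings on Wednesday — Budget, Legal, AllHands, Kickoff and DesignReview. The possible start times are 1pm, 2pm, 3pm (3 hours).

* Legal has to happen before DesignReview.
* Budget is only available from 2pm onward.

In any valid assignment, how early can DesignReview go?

2pm

Precedence pushes DesignReview to at least 2pm.
DesignReview at 2pm is achievable: AllHands in 1pm, Legal in 1pm, Budget in 2pm, DesignReview in 2pm, Kickoff in 1pm.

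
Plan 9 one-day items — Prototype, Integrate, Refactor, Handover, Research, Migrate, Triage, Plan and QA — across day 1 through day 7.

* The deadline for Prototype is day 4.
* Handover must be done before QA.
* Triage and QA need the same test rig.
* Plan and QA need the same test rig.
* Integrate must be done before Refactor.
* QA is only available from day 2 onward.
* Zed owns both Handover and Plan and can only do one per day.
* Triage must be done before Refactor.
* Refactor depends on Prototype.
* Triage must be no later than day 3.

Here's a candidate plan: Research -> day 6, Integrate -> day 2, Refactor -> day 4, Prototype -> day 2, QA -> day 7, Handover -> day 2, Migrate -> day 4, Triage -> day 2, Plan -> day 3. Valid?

The deadline for Prototype is day 4 — holds.
Triage must be no later than day 3 — holds.
Handover must be done before QA — holds.
Zed owns both Handover and Plan and can only do one per day — holds.
Plan and QA need the same test rig — holds.
Integrate must be done before Refactor — holds.
Triage and QA need the same test rig — holds.
QA is only available from day 2 onward — holds.
Triage must be done before Refactor — holds.
Refactor depends on Prototype — holds.

Valid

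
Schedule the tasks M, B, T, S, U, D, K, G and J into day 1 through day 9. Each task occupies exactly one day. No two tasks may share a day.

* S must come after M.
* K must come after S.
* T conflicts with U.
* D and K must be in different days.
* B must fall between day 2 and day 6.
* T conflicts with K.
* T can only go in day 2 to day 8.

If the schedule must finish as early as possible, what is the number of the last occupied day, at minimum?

The precedence chain requires at least 3 distinct days.
With at most 1 per day and 9 tasks, at least 9 days are needed.
9 works (last occupied day: day 9): for example G=day 8; T=day 3; S=day 4; J=day 9; B=day 2; D=day 7; M=day 1; K=day 5; U=day 6.

day 9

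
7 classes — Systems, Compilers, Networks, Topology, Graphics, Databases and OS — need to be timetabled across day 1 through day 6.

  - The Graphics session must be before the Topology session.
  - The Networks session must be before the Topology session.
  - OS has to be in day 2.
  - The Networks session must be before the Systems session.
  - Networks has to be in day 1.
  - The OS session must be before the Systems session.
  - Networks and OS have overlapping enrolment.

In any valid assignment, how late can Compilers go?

Compilers at day 6 is achievable: Systems=day 3; Networks=day 1; Topology=day 2; Graphics=day 1; OS=day 2; Databases=day 1; Compilers=day 6.

day 6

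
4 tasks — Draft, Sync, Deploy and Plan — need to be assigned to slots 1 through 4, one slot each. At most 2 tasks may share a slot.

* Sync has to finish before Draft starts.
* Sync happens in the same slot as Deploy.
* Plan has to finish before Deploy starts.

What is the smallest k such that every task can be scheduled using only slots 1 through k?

The precedence chain requires at least 3 distinct slots.
With at most 2 per slot and 4 tasks, at least 2 slots are needed.
3 works (last occupied slot: 3): for example Sync in 2, Draft in 3, Plan in 1, Deploy in 2.

3 slots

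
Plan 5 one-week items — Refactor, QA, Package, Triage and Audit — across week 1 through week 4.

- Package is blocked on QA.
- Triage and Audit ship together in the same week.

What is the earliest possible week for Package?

week 2

Precedence pushes Package to at least week 2.
Package at week 2 is achievable: Audit -> week 1, Package -> week 2, QA -> week 1, Triage -> week 1, Refactor -> week 1.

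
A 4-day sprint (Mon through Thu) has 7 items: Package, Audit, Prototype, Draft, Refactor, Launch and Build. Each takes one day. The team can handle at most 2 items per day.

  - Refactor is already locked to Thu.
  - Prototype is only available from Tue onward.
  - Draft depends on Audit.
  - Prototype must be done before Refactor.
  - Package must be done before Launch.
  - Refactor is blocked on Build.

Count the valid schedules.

58

Splitting on Package: it can be Mon (36), Tue (15), Wed (7). Listing each branch's schedules as (Audit, Prototype, Draft, Refactor, Launch, Build):
Package=Mon: (Mon,Tue,Tue,Thu,Wed,Wed) (Mon,Tue,Tue,Thu,Thu,Wed) (Mon,Tue,Wed,Thu,Tue,Wed) (Mon,Tue,Wed,Thu,Wed,Tue) (Mon,Tue,Wed,Thu,Thu,Tue) (Mon,Tue,Wed,Thu,Thu,Wed) (Mon,Tue,Thu,Thu,Tue,Wed) (Mon,Tue,Thu,Thu,Wed,Tue) (Mon,Tue,Thu,Thu,Wed,Wed) (Mon,Wed,Tue,Thu,Tue,Wed) (Mon,Wed,Tue,Thu,Wed,Tue) (Mon,Wed,Tue,Thu,Thu,Tue) (Mon,Wed,Tue,Thu,Thu,Wed) (Mon,Wed,Wed,Thu,Tue,Tue) (Mon,Wed,Wed,Thu,Thu,Tue) (Mon,Wed,Thu,Thu,Tue,Tue) (Mon,Wed,Thu,Thu,Tue,Wed) (Mon,Wed,Thu,Thu,Wed,Tue) (Tue,Tue,Wed,Thu,Wed,Mon) (Tue,Tue,Wed,Thu,Thu,Mon) (Tue,Tue,Wed,Thu,Thu,Wed) (Tue,Tue,Thu,Thu,Wed,Mon) (Tue,Tue,Thu,Thu,Wed,Wed) (Tue,Wed,Wed,Thu,Tue,Mon) (Tue,Wed,Wed,Thu,Thu,Mon) (Tue,Wed,Wed,Thu,Thu,Tue) (Tue,Wed,Thu,Thu,Tue,Mon) (Tue,Wed,Thu,Thu,Tue,Wed) (Tue,Wed,Thu,Thu,Wed,Mon) (Tue,Wed,Thu,Thu,Wed,Tue) (Wed,Tue,Thu,Thu,Tue,Mon) (Wed,Tue,Thu,Thu,Tue,Wed) (Wed,Tue,Thu,Thu,Wed,Mon) (Wed,Tue,Thu,Thu,Wed,Tue) (Wed,Wed,Thu,Thu,Tue,Mon) (Wed,Wed,Thu,Thu,Tue,Tue) — 36.
Package=Tue: (Mon,Tue,Wed,Thu,Wed,Mon) (Mon,Tue,Wed,Thu,Thu,Mon) (Mon,Tue,Wed,Thu,Thu,Wed) (Mon,Tue,Thu,Thu,Wed,Mon) (Mon,Tue,Thu,Thu,Wed,Wed) (Mon,Wed,Tue,Thu,Wed,Mon) (Mon,Wed,Tue,Thu,Thu,Mon) (Mon,Wed,Tue,Thu,Thu,Wed) (Mon,Wed,Wed,Thu,Thu,Mon) (Mon,Wed,Wed,Thu,Thu,Tue) (Mon,Wed,Thu,Thu,Wed,Mon) (Mon,Wed,Thu,Thu,Wed,Tue) (Tue,Wed,Wed,Thu,Thu,Mon) (Tue,Wed,Thu,Thu,Wed,Mon) (Wed,Tue,Thu,Thu,Wed,Mon) — 15.
Package=Wed: (Mon,Tue,Tue,Thu,Thu,Mon) (Mon,Tue,Tue,Thu,Thu,Wed) (Mon,Tue,Wed,Thu,Thu,Mon) (Mon,Tue,Wed,Thu,Thu,Tue) (Mon,Wed,Tue,Thu,Thu,Mon) (Mon,Wed,Tue,Thu,Thu,Tue) (Tue,Tue,Wed,Thu,Thu,Mon) — 7.
Summing: 36 + 15 + 7 = 58.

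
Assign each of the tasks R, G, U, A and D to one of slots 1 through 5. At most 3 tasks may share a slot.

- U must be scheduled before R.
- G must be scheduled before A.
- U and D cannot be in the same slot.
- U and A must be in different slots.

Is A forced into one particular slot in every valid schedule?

No

A can be 2 (e.g. D -> 2, R -> 2, U -> 1, G -> 1, A -> 2) or 3 (e.g. A in 3; U in 1; G in 1; R in 2; D in 2).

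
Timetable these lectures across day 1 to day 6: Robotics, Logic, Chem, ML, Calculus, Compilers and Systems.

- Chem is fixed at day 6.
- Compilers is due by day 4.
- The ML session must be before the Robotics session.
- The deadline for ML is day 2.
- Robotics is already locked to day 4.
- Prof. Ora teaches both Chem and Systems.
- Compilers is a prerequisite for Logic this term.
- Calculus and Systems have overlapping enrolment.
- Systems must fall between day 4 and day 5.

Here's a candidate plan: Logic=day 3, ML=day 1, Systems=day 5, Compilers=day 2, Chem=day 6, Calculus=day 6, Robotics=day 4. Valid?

Compilers is due by day 4 — holds.
Calculus and Systems have overlapping enrolment — holds.
Robotics is already locked to day 4 — holds.
Chem is fixed at day 6 — holds.
Compilers is a prerequisite for Logic this term — holds.
Systems must fall between day 4 and day 5 — holds.
Prof. Ora teaches both Chem and Systems — holds.
The ML session must be before the Robotics session — holds.
The deadline for ML is day 2 — holds.

Yes, all constraints hold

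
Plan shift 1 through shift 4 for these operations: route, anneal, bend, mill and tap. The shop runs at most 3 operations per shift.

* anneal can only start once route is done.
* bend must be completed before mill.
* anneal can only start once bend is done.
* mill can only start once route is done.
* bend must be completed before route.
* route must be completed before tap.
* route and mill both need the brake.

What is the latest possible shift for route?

Precedence pushes route to at least shift 2; downstream work caps route at shift 3.
route at shift 3 is achievable: bend -> shift 1; mill -> shift 4; route -> shift 3; anneal -> shift 4; tap -> shift 4.

shift 3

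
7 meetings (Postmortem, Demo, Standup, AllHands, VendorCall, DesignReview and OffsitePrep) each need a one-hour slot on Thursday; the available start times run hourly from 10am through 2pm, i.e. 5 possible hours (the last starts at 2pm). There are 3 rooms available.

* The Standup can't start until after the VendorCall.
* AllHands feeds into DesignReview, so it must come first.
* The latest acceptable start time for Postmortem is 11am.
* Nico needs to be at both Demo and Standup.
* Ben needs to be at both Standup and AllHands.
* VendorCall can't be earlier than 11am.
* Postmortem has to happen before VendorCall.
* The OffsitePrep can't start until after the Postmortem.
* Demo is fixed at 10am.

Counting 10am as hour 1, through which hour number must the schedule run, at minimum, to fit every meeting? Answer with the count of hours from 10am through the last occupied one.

3 hours

The precedence chain requires at least 3 distinct hours.
With at most 3 per hour and 7 meetings, at least 3 hours are needed.
3 works (last occupied hour: 12pm): for example Standup in 12pm, OffsitePrep in 11am, VendorCall in 11am, Demo in 10am, AllHands in 10am, DesignReview in 11am, Postmortem in 10am.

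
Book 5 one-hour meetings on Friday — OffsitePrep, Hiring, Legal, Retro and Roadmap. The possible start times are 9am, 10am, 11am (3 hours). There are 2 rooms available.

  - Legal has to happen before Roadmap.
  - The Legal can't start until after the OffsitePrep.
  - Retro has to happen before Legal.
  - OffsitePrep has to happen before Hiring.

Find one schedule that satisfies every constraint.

Roadmap in 11am, OffsitePrep in 9am, Legal in 10am, Hiring in 10am, Retro in 9am

Checking: OffsitePrep(9am) before Legal(10am); Legal(10am) before Roadmap(11am); Retro(9am) before Legal(10am); OffsitePrep(9am) before Hiring(10am); max 2 per hour (cap 2).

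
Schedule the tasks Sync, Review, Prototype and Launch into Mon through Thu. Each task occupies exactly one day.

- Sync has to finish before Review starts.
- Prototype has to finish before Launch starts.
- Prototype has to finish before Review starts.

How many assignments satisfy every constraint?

Splitting on Sync: it can be Mon (14), Tue (11), Wed (6). Listing each branch's schedules as (Review, Prototype, Launch):
Sync=Mon: (Tue,Mon,Tue) (Tue,Mon,Wed) (Tue,Mon,Thu) (Wed,Mon,Tue) (Wed,Mon,Wed) (Wed,Mon,Thu) (Wed,Tue,Wed) (Wed,Tue,Thu) (Thu,Mon,Tue) (Thu,Mon,Wed) (Thu,Mon,Thu) (Thu,Tue,Wed) (Thu,Tue,Thu) (Thu,Wed,Thu) — 14.
Sync=Tue: (Wed,Mon,Tue) (Wed,Mon,Wed) (Wed,Mon,Thu) (Wed,Tue,Wed) (Wed,Tue,Thu) (Thu,Mon,Tue) (Thu,Mon,Wed) (Thu,Mon,Thu) (Thu,Tue,Wed) (Thu,Tue,Thu) (Thu,Wed,Thu) — 11.
Sync=Wed: (Thu,Mon,Tue) (Thu,Mon,Wed) (Thu,Mon,Thu) (Thu,Tue,Wed) (Thu,Tue,Thu) (Thu,Wed,Thu) — 6.
Summing: 14 + 11 + 6 = 31.

31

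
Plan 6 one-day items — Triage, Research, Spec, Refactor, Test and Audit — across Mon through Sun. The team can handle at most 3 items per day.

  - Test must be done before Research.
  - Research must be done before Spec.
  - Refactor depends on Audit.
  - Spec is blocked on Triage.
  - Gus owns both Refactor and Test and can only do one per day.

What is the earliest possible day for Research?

Precedence pushes Research to at least Tue; downstream work caps Research at Sat.
Research at Tue is achievable: Spec in Wed; Triage in Mon; Test in Mon; Research in Tue; Refactor in Tue; Audit in Mon.

Tue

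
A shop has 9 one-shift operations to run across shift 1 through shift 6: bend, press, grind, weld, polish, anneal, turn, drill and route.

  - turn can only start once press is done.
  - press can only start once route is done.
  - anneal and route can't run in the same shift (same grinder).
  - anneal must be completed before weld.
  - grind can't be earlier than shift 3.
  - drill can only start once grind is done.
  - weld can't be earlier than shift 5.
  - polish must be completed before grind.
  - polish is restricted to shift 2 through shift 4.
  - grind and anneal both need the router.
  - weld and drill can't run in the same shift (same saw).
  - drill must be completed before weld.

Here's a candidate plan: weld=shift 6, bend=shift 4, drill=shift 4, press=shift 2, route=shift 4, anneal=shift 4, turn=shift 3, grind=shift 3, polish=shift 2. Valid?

anneal must be completed before weld — holds.
grind can't be earlier than shift 3 — holds.
polish is restricted to shift 2 through shift 4 — holds.
grind and anneal both need the router — holds.
drill can only start once grind is done — holds.
turn can only start once press is done — holds.
polish must be completed before grind — holds.
weld and drill can't run in the same shift (same saw) — holds.
weld can't be earlier than shift 5 — holds.
anneal and route can't run in the same shift (same grinder) — violated.
drill must be completed before weld — holds.
press can only start once route is done — violated.

No — it violates: anneal and route can't run in the same shift (same grinder)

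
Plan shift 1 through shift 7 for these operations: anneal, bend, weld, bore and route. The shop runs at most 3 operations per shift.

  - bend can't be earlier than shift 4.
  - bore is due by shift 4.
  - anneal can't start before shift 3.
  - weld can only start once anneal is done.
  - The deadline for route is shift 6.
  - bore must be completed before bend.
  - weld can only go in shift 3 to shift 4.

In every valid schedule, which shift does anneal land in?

shift 3

Anneal is available from shift 3; downstream work caps anneal at shift 3.
So anneal is pinned to shift 3.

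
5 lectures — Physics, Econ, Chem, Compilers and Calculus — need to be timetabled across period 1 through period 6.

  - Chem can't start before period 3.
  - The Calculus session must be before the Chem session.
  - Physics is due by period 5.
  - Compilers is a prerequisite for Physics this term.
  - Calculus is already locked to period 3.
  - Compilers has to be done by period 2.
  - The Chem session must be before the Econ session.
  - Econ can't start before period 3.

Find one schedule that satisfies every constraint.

Compilers -> period 1; Physics -> period 2; Econ -> period 5; Chem -> period 4; Calculus -> period 3

Checking: Chem(period 4) before Econ(period 5); Compilers(period 1) before Physics(period 2); Calculus(period 3) before Chem(period 4); Calculus=period 3 in [period 3,period 3]; Econ=period 5 in [period 3,period 6]; Chem=period 4 in [period 3,period 6]; Compilers=period 1 in [period 1,period 2]; Physics=period 2 in [period 1,period 5].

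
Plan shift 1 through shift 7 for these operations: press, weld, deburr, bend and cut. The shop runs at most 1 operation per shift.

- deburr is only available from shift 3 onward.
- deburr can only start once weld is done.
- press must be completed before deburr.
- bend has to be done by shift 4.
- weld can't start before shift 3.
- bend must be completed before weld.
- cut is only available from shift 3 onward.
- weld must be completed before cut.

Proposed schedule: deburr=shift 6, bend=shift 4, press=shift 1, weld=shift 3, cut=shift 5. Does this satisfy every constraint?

press must be completed before deburr — holds.
bend has to be done by shift 4 — holds.
cut is only available from shift 3 onward — holds.
weld can't start before shift 3 — holds.
bend must be completed before weld — violated.
deburr can only start once weld is done — holds.
deburr is only available from shift 3 onward — holds.
weld must be completed before cut — holds.
The shop runs at most 1 operation per shift — holds.

Invalid. bend must be completed before weld.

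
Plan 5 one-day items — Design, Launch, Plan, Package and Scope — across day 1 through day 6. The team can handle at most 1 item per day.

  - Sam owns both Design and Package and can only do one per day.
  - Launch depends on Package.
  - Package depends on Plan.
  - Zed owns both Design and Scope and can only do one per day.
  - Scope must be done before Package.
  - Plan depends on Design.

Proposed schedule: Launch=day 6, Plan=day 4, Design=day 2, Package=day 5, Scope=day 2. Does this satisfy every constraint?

Invalid. Zed owns both Design and Scope and can only do one per day.

Package depends on Plan — holds.
The team can handle at most 1 item per day — violated.
Launch depends on Package — holds.
Scope must be done before Package — holds.
Sam owns both Design and Package and can only do one per day — holds.
Zed owns both Design and Scope and can only do one per day — violated.
Plan depends on Design — holds.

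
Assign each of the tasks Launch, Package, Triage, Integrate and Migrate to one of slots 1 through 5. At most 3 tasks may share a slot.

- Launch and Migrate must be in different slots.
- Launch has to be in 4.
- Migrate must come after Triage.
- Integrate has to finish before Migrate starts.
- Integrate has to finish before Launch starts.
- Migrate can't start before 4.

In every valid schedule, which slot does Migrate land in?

Migrate's window is 4–5.
Launch is fixed at 4, and Migrate can't share a slot with Launch.
So Migrate must be 5.

5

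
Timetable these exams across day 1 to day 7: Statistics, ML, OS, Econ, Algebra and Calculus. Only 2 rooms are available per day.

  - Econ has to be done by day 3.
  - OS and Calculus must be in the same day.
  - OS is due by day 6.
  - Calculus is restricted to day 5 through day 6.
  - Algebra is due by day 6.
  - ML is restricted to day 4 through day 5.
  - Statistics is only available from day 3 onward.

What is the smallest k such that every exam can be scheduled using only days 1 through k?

5 days

With at most 2 per day and 6 exams, at least 3 days are needed.
Calculus can't be placed before day 5, so the schedule must run through at least day 5.
5 works (last occupied day: day 5): for example Calculus in day 5, ML in day 4, Econ in day 1, Algebra in day 1, OS in day 5, Statistics in day 3.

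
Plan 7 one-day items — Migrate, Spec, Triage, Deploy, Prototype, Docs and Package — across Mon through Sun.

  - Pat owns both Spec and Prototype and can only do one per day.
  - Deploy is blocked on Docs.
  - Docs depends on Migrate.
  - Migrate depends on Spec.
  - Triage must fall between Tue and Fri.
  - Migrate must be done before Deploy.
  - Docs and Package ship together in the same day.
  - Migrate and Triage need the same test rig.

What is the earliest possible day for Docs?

Wed

Precedence pushes Docs to at least Wed; downstream work caps Docs at Sat.
Docs at Wed is achievable: Docs -> Wed; Spec -> Mon; Prototype -> Tue; Migrate -> Tue; Triage -> Wed; Package -> Wed; Deploy -> Thu.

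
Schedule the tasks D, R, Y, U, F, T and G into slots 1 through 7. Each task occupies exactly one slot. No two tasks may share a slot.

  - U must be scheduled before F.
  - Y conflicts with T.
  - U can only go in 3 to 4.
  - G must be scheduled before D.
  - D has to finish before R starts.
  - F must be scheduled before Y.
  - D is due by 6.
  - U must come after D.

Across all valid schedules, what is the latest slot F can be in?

6

Precedence pushes F to at least 4; downstream work caps F at 6.
F at 6 is achievable: G in 1; T in 5; F in 6; U in 3; Y in 7; D in 2; R in 4.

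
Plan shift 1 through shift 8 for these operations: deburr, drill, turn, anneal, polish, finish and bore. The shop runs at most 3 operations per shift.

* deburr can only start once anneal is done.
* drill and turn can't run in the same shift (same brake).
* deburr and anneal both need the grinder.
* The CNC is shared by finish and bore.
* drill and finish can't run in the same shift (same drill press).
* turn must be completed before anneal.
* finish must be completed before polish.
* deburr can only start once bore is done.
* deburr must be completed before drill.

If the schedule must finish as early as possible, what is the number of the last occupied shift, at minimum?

4

The precedence chain requires at least 4 distinct shifts.
With at most 3 per shift and 7 operations, at least 3 shifts are needed.
4 works (last occupied shift: shift 4): for example finish=shift 1, drill=shift 4, anneal=shift 2, polish=shift 2, bore=shift 2, turn=shift 1, deburr=shift 3.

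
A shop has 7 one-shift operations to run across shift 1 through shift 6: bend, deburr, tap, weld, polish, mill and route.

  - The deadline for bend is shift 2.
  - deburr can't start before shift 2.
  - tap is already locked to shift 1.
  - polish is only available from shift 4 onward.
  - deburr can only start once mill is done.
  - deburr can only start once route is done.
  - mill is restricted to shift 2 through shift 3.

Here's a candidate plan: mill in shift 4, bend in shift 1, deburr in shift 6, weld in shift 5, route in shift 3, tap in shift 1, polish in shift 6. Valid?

deburr can only start once route is done — holds.
deburr can only start once mill is done — holds.
polish is only available from shift 4 onward — holds.
mill is restricted to shift 2 through shift 3 — violated.
tap is already locked to shift 1 — holds.
The deadline for bend is shift 2 — holds.
deburr can't start before shift 2 — holds.

No. mill is restricted to shift 2 through shift 3 is not satisfied.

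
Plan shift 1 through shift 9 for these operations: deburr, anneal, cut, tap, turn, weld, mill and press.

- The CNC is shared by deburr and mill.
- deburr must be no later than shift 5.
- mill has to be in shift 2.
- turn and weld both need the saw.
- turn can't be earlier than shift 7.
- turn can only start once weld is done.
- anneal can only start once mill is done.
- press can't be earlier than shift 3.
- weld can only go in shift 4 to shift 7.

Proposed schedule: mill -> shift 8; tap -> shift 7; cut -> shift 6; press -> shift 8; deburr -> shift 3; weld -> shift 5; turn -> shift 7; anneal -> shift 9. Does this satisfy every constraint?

No. mill has to be in shift 2 is not satisfied.

weld can only go in shift 4 to shift 7 — holds.
mill has to be in shift 2 — violated.
The CNC is shared by deburr and mill — holds.
turn can only start once weld is done — holds.
deburr must be no later than shift 5 — holds.
press can't be earlier than shift 3 — holds.
turn can't be earlier than shift 7 — holds.
turn and weld both need the saw — holds.
anneal can only start once mill is done — holds.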